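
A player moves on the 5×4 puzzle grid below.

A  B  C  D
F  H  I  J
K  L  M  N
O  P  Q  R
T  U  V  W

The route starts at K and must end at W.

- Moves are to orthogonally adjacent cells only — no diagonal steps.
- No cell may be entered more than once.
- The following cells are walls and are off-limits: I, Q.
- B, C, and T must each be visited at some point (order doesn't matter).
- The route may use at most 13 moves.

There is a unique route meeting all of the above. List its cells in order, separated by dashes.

The budget equals the shortest possible length, so every move has to be on a shortest route through the required cells.
Route from K: 2× down (reaching T), right to U, 4× up (reaching B), 2× right (reaching D), 4× down (reaching W) — 13 moves in all.
Check: all required cells visited; 13 ≤ 13 moves.

K - O - T - U - P - L - H - B - C - D - J - N - R - W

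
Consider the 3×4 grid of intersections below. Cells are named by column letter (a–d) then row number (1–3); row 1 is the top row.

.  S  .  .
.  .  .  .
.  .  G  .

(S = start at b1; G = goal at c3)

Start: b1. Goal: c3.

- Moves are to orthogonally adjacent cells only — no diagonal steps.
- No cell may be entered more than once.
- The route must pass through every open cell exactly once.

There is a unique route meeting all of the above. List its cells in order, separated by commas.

b1, a1, a2, a3, b3, b2, c2, c1, d1, d2, d3, c3

Need to visit all 12 open cells exactly once, starting at b1 and ending at c3.
Cell d3 has only two open neighbours (d2 and c3), so the path must pass straight through it: one of those is the cell it's entered from and the other is where it exits.
Route from b1: left to a1, 2× down (reaching a3), right to b3, up to b2, right to c2, up to c1, right to d1, 2× down (reaching d3), left to c3 — 11 moves in all.
Check: all 12 open cells covered.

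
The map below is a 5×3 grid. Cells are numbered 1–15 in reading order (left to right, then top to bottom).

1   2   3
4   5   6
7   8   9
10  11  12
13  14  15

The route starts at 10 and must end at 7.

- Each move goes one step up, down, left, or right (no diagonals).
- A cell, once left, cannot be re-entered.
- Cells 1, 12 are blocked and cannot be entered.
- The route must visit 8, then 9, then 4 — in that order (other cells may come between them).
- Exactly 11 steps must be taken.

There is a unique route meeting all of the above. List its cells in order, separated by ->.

10 -> 13 -> 14 -> 11 -> 8 -> 9 -> 6 -> 3 -> 2 -> 5 -> 4 -> 7

The waypoints must appear in the order 8, 9, 4, with no cell reused.
Route from 10: down to 13, right to 14, 2× up (reaching 8), right to 9, 2× up (reaching 3), left to 2, down to 5, left to 4, down to 7 — 11 moves in all.
Check: order respected (8 at step 4, 9 at step 5, 4 at step 10); 11 moves as required.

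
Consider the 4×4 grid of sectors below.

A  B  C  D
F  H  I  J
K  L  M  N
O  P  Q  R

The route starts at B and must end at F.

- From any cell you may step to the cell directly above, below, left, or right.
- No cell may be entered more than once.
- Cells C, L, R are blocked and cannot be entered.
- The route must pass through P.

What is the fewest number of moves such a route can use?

8

Any route passes through P somewhere between B and F. Summing Manhattan distances along the two legs (B → P → F) gives a lower bound of 3 + 3 = 6 moves.
That bound ignores the blocked cells. Measuring each leg by the fewest moves that actually steer around them (B→P: 5; P→F: 3) raises the lower bound to 8.
A route of 8 moves exists: B → H → I → M → Q → P → O → K → F.
Since 8 matches that lower bound, it is optimal.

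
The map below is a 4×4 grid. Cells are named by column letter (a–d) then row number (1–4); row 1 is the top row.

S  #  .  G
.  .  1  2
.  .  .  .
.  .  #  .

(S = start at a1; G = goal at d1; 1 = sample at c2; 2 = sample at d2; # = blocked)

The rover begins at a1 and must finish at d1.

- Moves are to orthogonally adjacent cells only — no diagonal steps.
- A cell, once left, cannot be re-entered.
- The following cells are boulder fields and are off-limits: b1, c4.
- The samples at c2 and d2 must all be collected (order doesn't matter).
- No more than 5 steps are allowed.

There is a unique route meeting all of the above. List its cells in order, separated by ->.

a1 -> a2 -> b2 -> c2 -> d2 -> d1

The budget equals the shortest possible length, so every move has to be on a shortest route through the required cells.
Route from a1: down to a2, 3× right (reaching d2), up to d1 — 5 moves in all.
Check: all required cells visited; 5 ≤ 5 moves.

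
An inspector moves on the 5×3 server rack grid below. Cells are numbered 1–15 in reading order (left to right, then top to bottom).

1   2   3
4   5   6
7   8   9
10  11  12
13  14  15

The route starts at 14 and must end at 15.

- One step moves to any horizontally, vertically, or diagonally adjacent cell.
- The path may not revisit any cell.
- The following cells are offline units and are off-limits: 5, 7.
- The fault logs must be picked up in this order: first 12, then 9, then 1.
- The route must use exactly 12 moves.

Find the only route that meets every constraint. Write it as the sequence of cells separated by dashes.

14 - 12 - 9 - 6 - 3 - 2 - 1 - 4 - 8 - 10 - 13 - 11 - 15

The waypoints must appear in the order 12, 9, 1, with no cell reused.
Route from 14: up-right 1 to 12, up 3 to 3, left 2 to 1, down 1 to 4, down-right 1 to 8, down-left 1 to 10, down 1 to 13, up-right 1 to 11, down-right 1 to 15 — 12 moves in all.
Check: order respected (12 at step 1, 9 at step 2, 1 at step 6); 12 moves as required.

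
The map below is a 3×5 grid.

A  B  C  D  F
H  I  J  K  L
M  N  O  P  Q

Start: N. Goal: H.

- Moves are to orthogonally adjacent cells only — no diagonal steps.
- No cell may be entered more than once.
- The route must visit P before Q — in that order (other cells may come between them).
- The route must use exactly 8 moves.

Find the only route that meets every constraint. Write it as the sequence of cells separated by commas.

N, O, P, Q, L, K, J, I, H

The waypoints must appear in the order P, Q, with no cell reused.
Route from N: right 3 to Q, up 1 to L, left 4 to H — 8 moves in all.
Check: order respected (P at step 2, Q at step 3); 8 moves as required.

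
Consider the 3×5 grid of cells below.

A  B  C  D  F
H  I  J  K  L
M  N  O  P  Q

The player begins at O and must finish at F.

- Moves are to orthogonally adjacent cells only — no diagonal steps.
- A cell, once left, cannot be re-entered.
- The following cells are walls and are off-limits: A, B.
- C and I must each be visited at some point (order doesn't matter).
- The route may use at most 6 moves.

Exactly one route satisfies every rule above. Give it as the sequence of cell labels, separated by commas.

The 6-move cap with required stops at C, I leaves no slack for detours.
Route from O: left 1 to N, up 1 to I, right 1 to J, up 1 to C, right 2 to F — 6 moves in all.
Check: all required cells visited; 6 ≤ 6 moves.

O, N, I, J, C, D, F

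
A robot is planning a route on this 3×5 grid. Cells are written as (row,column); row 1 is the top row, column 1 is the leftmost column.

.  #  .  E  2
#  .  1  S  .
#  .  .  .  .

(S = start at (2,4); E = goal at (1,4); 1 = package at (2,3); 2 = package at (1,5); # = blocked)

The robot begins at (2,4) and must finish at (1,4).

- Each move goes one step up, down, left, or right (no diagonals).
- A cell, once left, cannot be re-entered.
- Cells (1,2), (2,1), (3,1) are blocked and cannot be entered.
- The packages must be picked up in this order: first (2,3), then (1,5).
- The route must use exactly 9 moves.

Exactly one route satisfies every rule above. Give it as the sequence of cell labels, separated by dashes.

(2,4) - (2,3) - (2,2) - (3,2) - (3,3) - (3,4) - (3,5) - (2,5) - (1,5) - (1,4)

The waypoints must appear in the order (2,3), (1,5), with no cell reused.
Route from (2,4): left 2 to (2,2), down 1 to (3,2), right 3 to (3,5), up 2 to (1,5), left 1 to (1,4) — 9 moves in all.
Check: order respected (1 at step 1, 2 at step 8); 9 moves as required.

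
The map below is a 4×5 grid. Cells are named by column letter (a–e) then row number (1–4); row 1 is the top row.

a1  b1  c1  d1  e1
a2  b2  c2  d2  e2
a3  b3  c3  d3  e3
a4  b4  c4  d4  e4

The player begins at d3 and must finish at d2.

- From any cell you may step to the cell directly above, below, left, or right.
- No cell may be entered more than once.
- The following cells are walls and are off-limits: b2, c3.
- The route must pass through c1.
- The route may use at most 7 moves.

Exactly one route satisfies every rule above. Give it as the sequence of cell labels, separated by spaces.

d3 e3 e2 e1 d1 c1 c2 d2

The 7-move cap with required stops at c1 leaves no slack for detours.
Route from d3: right to e3, 2× up (reaching e1), 2× left (reaching c1), down to c2, right to d2 — 7 moves in all.
Check: all required cells visited; 7 ≤ 7 moves.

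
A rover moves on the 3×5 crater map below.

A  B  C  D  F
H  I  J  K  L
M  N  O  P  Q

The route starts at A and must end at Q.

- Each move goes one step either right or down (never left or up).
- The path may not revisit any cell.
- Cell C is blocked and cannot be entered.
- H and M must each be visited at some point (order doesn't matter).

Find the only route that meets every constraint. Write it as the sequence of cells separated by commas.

A, H, M, N, O, P, Q

Moves only go right or down, so the column and row indices never decrease.
Route from A: 2× down (reaching M), 4× right (reaching Q) — 6 moves in all.
Check: all required cells visited.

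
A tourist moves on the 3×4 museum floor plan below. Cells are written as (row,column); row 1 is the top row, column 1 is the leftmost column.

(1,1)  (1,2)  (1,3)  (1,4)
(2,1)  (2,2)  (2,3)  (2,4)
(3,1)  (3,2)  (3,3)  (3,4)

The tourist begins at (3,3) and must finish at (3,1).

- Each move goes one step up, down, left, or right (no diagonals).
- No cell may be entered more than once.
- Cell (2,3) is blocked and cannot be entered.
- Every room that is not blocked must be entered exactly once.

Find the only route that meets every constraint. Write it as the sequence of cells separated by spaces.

(3,3) (3,4) (2,4) (1,4) (1,3) (1,2) (1,1) (2,1) (2,2) (3,2) (3,1)

Need to visit all 11 open cells exactly once, starting at (3,3) and ending at (3,1).
Cell (3,4) has only two open neighbours ((2,4) and (3,3)), so the path must pass straight through it: one of those is the cell it's entered from and the other is where it exits.
Route from (3,3): right 1 to (3,4), up 2 to (1,4), left 3 to (1,1), down 1 to (2,1), right 1 to (2,2), down 1 to (3,2), left 1 to (3,1) — 10 moves in all.
Check: all 11 open cells covered.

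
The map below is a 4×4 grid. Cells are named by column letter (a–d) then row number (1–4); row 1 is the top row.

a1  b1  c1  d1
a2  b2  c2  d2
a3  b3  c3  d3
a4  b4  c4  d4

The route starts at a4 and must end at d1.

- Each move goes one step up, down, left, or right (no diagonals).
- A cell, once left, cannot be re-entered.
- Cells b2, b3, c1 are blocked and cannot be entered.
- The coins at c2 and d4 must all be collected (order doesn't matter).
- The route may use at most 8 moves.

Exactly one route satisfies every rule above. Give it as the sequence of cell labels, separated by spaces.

a4 b4 c4 d4 d3 c3 c2 d2 d1

Any route must reach c2 and d4 and still end at d1 within 8 moves, so the order of the required stops is forced.
Route from a4: right 3 to d4, up 1 to d3, left 1 to c3, up 1 to c2, right 1 to d2, up 1 to d1 — 8 moves in all.
Check: all required cells visited; 8 ≤ 8 moves.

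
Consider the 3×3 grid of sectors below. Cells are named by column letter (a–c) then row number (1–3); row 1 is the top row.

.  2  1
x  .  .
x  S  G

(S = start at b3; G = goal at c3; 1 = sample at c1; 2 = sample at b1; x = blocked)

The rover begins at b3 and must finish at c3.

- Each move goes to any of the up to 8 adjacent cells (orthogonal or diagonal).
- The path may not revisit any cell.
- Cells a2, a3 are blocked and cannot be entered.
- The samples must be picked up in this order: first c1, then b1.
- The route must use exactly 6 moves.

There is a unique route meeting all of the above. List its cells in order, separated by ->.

b3 -> c2 -> c1 -> b1 -> a1 -> b2 -> c3

The waypoints must appear in the order c1, b1, with no cell reused.
Route from b3: up-right 1 to c2, up 1 to c1, left 2 to a1, down-right 2 to c3 — 6 moves in all.
Check: order respected (1 at step 2, 2 at step 3); 6 moves as required.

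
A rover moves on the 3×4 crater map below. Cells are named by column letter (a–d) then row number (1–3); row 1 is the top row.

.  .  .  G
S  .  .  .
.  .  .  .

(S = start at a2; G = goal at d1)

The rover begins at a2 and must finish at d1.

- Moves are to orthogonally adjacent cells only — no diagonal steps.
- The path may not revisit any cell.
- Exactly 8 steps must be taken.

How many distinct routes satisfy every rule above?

Need simple routes of exactly 8 moves from a2 to d1 (Manhattan distance 4, so 2 moves are spent on a detour and 2 undoing it).
Branch systematically from the start, pruning whenever the remaining move budget drops below the Manhattan distance to d1 or differs from it in parity. Grouping the completions by first move — via a1: 5; via a3: 4; via b2: 2 — and summing: 5 + 4 + 2 = 11.
That gives 11 routes.

11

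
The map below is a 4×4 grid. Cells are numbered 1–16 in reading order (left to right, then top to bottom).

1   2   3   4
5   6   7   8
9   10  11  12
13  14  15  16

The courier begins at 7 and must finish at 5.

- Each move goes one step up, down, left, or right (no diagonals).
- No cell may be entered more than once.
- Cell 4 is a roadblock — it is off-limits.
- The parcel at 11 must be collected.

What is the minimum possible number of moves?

4

Any route passes through 11 somewhere between 7 and 5. Summing Manhattan distances along the two legs (7 → 11 → 5) gives a lower bound of 1 + 3 = 4 moves.
A route of 4 moves achieves this: 7 → 11 → 10 → 6 → 5.
Since 4 matches the lower bound, it is optimal.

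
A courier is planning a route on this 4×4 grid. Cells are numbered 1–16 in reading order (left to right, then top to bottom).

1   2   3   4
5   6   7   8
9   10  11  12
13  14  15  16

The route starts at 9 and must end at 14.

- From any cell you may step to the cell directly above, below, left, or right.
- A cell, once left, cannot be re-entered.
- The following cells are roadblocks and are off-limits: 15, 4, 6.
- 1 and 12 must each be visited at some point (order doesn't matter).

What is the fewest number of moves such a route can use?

10

Any route passes through 1 and 12 in some order between 9 and 14. Summing Manhattan distances along each leg and taking the cheapest ordering (9 → 1 → 12 → 14) gives a lower bound of 2 + 5 + 3 = 10 moves.
A route of 10 moves achieves this: 9 → 5 → 1 → 2 → 3 → 7 → 8 → 12 → 11 → 10 → 14.
Since 10 matches the lower bound, it is optimal.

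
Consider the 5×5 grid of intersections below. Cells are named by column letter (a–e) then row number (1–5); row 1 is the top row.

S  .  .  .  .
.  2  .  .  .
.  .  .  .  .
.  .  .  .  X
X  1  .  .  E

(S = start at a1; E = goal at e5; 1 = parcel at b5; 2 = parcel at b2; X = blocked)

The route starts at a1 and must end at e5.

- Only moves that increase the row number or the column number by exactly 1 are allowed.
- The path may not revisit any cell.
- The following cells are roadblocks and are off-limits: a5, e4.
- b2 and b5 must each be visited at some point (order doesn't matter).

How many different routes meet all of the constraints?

A right/down-only route from a1 to e5 makes exactly 4 down-moves and 4 right-moves in some order.
With no other constraints that would be C(8,4) = 70 routes.
A monotone route can only reach the required cells in the order b2, b5, so split there and multiply the segment counts (each segment already excludes blocked cells): a1→b2: 2; b2→b5: 1; b5→e5: 1; product = 2.
That gives 2 routes.

2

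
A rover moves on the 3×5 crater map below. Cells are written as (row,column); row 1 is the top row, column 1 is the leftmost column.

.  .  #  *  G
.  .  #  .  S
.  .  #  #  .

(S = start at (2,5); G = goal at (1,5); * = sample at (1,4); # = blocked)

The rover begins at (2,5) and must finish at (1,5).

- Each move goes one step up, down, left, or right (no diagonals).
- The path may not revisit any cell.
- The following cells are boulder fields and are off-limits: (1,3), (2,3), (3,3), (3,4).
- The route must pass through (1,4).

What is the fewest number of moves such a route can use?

Any route passes through (1,4) somewhere between (2,5) and (1,5). Summing Manhattan distances along the two legs ((2,5) → (1,4) → (1,5)) gives a lower bound of 2 + 1 = 3 moves.
A route of 3 moves achieves this: (2,5) → (2,4) → (1,4) → (1,5).
Since 3 matches the lower bound, it is optimal.

3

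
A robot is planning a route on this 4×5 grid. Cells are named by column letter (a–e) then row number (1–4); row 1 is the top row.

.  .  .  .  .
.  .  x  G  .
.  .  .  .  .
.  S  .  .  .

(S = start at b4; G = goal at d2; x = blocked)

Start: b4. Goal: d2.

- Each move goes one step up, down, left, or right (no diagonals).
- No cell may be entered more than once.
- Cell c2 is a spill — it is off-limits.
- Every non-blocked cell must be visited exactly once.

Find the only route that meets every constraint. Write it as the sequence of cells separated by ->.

Need to visit all 19 open cells exactly once, starting at b4 and ending at d2.
Cell c1 has only two open neighbours (b1 and d1), so the path must pass straight through it: one of those is the cell it's entered from and the other is where it exits.
Route from b4: left to a4, up to a3, right to b3, up to b2, left to a2, up to a1, 4× right (reaching e1), 3× down (reaching e4), 2× left (reaching c4), up to c3, right to d3, up to d2 — 18 moves in all.
Check: all 19 open cells covered.

b4 -> a4 -> a3 -> b3 -> b2 -> a2 -> a1 -> b1 -> c1 -> d1 -> e1 -> e2 -> e3 -> e4 -> d4 -> c4 -> c3 -> d3 -> d2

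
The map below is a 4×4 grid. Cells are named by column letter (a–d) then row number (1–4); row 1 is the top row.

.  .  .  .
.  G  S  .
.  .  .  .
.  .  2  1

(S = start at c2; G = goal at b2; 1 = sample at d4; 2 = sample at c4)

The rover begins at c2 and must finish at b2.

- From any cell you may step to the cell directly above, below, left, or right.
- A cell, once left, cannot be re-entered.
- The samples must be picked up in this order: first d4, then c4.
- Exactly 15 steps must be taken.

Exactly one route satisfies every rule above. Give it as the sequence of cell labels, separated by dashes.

c2 - c1 - d1 - d2 - d3 - d4 - c4 - c3 - b3 - b4 - a4 - a3 - a2 - a1 - b1 - b2

The waypoints must appear in the order d4, c4, with no cell reused.
Route from c2: up 1 to c1, right 1 to d1, down 3 to d4, left 1 to c4, up 1 to c3, left 1 to b3, down 1 to b4, left 1 to a4, up 3 to a1, right 1 to b1, down 1 to b2 — 15 moves in all.
Check: order respected (1 at step 5, 2 at step 6); 15 moves as required.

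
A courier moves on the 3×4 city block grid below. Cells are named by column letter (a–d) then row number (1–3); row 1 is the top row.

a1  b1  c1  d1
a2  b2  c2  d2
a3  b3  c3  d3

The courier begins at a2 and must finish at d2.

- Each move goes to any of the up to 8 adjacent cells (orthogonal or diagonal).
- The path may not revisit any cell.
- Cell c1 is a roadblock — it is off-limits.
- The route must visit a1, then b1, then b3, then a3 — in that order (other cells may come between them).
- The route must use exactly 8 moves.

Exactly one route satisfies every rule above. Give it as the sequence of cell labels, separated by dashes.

The waypoints must appear in the order a1, b1, b3, a3, with no cell reused.
Route from a2: up 1 to a1, right 1 to b1, down-right 1 to c2, down-left 1 to b3, left 1 to a3, up-right 1 to b2, down-right 1 to c3, up-right 1 to d2 — 8 moves in all.
Check: order respected (a1 at step 1, b1 at step 2, b3 at step 4, a3 at step 5); 8 moves as required.

a2 - a1 - b1 - c2 - b3 - a3 - b2 - c3 - d2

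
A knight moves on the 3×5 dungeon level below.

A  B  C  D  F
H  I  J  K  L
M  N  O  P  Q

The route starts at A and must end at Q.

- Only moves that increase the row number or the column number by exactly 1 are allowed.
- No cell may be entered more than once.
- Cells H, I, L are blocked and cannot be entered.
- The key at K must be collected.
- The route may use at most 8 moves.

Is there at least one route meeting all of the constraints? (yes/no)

yes

One route that works: A → B → C → J → K → P → Q.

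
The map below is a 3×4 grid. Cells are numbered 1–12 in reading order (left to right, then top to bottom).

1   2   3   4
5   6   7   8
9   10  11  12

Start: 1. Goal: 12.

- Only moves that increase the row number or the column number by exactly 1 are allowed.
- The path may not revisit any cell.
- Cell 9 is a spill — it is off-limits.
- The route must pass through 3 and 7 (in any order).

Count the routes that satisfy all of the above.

A right/down-only route from 1 to 12 makes exactly 2 down-moves and 3 right-moves in some order.
With no other constraints that would be C(5,2) = 10 routes.
A monotone route can only reach the required cells in the order 3, 7, so split there and multiply the segment counts (each segment already excludes blocked cells): 1→3: 1; 3→7: 1; 7→12: 2; product = 2.
That gives 2 routes.

2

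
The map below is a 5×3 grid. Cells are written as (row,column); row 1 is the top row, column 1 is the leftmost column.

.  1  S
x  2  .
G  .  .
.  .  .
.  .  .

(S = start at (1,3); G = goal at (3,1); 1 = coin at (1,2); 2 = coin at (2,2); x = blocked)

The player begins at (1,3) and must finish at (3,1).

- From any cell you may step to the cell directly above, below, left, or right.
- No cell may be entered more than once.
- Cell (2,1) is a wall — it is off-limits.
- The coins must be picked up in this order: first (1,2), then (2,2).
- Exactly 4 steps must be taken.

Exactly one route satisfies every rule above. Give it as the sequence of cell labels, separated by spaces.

(1,3) (1,2) (2,2) (3,2) (3,1)

The waypoints must appear in the order (1,2), (2,2), with no cell reused.
Route from (1,3): left 1 to (1,2), down 2 to (3,2), left 1 to (3,1) — 4 moves in all.
Check: order respected (1 at step 1, 2 at step 2); 4 moves as required.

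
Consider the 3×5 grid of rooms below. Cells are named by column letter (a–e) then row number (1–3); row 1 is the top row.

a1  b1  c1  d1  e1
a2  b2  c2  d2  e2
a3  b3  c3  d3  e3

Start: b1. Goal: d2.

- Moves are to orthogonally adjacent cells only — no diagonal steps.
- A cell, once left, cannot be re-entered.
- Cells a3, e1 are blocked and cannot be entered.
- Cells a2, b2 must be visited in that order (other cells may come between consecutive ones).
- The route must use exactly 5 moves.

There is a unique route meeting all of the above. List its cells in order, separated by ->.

b1 -> a1 -> a2 -> b2 -> c2 -> d2

The waypoints must appear in the order a2, b2, with no cell reused.
Route from b1: left 1 to a1, down 1 to a2, right 3 to d2 — 5 moves in all.
Check: order respected (a2 at step 2, b2 at step 3); 5 moves as required.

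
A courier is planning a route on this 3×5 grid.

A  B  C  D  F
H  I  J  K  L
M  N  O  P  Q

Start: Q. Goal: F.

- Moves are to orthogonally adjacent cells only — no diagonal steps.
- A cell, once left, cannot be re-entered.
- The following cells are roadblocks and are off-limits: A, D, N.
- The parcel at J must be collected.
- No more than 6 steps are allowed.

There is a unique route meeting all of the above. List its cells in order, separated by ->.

Q -> P -> O -> J -> K -> L -> F

Any route must reach J and still end at F within 6 moves, so the order of the required stops is forced.
Route from Q: left 2 to O, up 1 to J, right 2 to L, up 1 to F — 6 moves in all.
Check: all required cells visited; 6 ≤ 6 moves.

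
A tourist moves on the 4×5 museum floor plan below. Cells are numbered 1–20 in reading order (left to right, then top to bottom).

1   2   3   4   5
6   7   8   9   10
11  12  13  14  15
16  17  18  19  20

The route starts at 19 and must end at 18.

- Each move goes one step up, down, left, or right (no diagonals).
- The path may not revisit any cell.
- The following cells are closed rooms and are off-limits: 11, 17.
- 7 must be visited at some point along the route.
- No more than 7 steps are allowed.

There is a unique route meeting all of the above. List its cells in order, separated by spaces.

The 7-move cap with required stops at 7 leaves no slack for detours.
Route from 19: up 2 to 9, left 2 to 7, down 1 to 12, right 1 to 13, down 1 to 18 — 7 moves in all.
Check: all required cells visited; 7 ≤ 7 moves.

19 14 9 8 7 12 13 18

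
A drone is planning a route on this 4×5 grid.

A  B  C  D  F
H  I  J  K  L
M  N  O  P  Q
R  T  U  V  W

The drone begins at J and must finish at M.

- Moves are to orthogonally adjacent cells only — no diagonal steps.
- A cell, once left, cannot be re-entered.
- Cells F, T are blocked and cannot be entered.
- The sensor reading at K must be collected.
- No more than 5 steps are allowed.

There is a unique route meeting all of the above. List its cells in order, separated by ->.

The budget equals the shortest possible length, so every move has to be on a shortest route through the required cells.
Route from J: right to K, down to P, 3× left (reaching M) — 5 moves in all.
Check: all required cells visited; 5 ≤ 5 moves.

J -> K -> P -> O -> N -> M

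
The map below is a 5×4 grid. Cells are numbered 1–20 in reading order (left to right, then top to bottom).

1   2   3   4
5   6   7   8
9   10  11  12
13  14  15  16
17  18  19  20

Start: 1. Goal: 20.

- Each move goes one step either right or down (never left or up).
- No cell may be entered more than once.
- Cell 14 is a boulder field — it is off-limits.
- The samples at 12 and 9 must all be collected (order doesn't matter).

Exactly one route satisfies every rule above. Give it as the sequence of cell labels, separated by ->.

1 -> 5 -> 9 -> 10 -> 11 -> 12 -> 16 -> 20

Moves only go right or down, so the column and row indices never decrease.
Route from 1: 2× down (reaching 9), 3× right (reaching 12), 2× down (reaching 20) — 7 moves in all.
Check: all required cells visited.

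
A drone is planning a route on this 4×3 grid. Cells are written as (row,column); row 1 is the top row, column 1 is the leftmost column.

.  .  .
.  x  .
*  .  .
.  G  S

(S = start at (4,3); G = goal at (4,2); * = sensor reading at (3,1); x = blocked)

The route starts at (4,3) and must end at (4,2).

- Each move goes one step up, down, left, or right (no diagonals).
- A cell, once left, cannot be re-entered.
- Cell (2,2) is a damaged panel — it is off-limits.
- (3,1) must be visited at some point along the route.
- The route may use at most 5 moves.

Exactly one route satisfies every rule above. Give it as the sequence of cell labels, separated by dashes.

The 5-move cap with required stops at (3,1) leaves no slack for detours.
Route from (4,3): up to (3,3), 2× left (reaching (3,1)), down to (4,1), right to (4,2) — 5 moves in all.
Check: all required cells visited; 5 ≤ 5 moves.

(4,3) - (3,3) - (3,2) - (3,1) - (4,1) - (4,2)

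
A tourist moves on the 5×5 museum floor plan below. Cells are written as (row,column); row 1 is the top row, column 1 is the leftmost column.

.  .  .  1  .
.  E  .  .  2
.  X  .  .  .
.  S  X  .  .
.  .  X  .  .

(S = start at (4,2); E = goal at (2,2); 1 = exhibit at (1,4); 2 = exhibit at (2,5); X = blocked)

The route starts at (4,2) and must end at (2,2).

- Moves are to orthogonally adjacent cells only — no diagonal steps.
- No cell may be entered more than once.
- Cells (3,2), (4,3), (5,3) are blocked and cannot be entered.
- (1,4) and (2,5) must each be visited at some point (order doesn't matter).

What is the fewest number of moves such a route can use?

Any route passes through (1,4) and (2,5) in some order between (4,2) and (2,2). Summing Manhattan distances along each leg and taking the cheapest ordering ((4,2) → (1,4) → (2,5) → (2,2)) gives a lower bound of 5 + 2 + 3 = 10 moves.
That bound ignores the blocked cells. Measuring each leg by the fewest moves that actually steer around them ((4,2)→(1,4): 7; (1,4)→(2,5): 2; (2,5)→(2,2): 3) raises the lower bound to 12.
A route of 12 moves exists: (4,2) → (4,1) → (3,1) → (2,1) → (1,1) → (1,2) → (1,3) → (1,4) → (1,5) → (2,5) → (2,4) → (2,3) → (2,2).
Since 12 matches that lower bound, it is optimal.

12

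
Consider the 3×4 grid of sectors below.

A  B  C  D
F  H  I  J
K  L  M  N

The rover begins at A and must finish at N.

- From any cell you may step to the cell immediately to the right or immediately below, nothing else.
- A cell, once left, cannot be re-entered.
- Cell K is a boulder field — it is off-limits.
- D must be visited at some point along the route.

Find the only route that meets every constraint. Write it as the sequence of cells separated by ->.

Moves only go right or down, so the column and row indices never decrease.
Route from A: 3× right (reaching D), 2× down (reaching N) — 5 moves in all.
Check: all required cells visited.

A -> B -> C -> D -> J -> N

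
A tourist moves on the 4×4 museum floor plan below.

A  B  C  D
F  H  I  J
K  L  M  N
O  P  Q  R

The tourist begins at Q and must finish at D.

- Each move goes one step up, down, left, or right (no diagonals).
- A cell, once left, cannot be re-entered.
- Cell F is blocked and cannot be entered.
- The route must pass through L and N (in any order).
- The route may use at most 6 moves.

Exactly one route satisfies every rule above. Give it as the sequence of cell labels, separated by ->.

The 6-move cap with required stops at L, N leaves no slack for detours.
Route from Q: left to P, up to L, 2× right (reaching N), 2× up (reaching D) — 6 moves in all.
Check: all required cells visited; 6 ≤ 6 moves.

Q -> P -> L -> M -> N -> J -> D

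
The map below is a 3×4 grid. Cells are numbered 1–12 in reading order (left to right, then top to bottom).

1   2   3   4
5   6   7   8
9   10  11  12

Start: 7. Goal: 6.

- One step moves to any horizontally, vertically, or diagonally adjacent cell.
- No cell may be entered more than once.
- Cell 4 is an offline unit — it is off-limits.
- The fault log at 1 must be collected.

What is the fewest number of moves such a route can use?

Any route passes through 1 somewhere between 7 and 6. Summing Chebyshev distances along the two legs (7 → 1 → 6) gives a lower bound of 2 + 1 = 3 moves.
A route of 3 moves achieves this: 7 → 2 → 1 → 6.
Since 3 matches the lower bound, it is optimal.

3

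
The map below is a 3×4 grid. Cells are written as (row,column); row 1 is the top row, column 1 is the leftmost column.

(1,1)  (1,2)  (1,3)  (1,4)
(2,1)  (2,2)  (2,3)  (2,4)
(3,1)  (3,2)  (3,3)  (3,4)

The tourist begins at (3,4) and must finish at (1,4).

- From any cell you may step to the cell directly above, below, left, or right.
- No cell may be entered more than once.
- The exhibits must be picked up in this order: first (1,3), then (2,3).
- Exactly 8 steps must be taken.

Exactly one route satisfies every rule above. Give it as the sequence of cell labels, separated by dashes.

The waypoints must appear in the order (1,3), (2,3), with no cell reused.
Route from (3,4): 2× left (reaching (3,2)), 2× up (reaching (1,2)), right to (1,3), down to (2,3), right to (2,4), up to (1,4) — 8 moves in all.
Check: order respected ((1,3) at step 5, (2,3) at step 6); 8 moves as required.

(3,4) - (3,3) - (3,2) - (2,2) - (1,2) - (1,3) - (2,3) - (2,4) - (1,4)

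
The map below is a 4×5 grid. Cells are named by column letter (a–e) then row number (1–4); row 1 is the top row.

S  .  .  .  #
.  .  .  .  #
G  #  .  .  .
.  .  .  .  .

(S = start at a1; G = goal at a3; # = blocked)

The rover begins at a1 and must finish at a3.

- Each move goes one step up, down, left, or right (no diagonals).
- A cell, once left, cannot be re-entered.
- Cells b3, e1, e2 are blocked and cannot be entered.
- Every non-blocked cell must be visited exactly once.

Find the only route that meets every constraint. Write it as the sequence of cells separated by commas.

a1, a2, b2, b1, c1, d1, d2, c2, c3, d3, e3, e4, d4, c4, b4, a4, a3

Need to visit all 17 open cells exactly once, starting at a1 and ending at a3.
Cell e4 has only two open neighbours (e3 and d4), so the path must pass straight through it: one of those is the cell it's entered from and the other is where it exits.
Route from a1: down to a2, right to b2, up to b1, 2× right (reaching d1), down to d2, left to c2, down to c3, 2× right (reaching e3), down to e4, 4× left (reaching a4), up to a3 — 16 moves in all.
Check: all 17 open cells covered.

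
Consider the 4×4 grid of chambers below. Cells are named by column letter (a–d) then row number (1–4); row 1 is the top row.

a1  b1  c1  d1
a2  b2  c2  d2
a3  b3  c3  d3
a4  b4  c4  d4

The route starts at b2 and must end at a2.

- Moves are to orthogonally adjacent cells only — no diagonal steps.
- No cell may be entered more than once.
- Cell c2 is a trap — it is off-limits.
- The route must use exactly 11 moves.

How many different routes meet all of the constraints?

Need simple routes of exactly 11 moves from b2 to a2 (Manhattan distance 1, so 5 moves are spent on a detour and 5 undoing it).
Branch systematically from the start, pruning whenever the remaining move budget drops below the Manhattan distance to a2 or differs from it in parity. Grouping the completions by first move — via b1: 6; via b3: 3 (no valid completion starts via a2) — and summing: 6 + 3 = 9.
That gives 9 routes.

9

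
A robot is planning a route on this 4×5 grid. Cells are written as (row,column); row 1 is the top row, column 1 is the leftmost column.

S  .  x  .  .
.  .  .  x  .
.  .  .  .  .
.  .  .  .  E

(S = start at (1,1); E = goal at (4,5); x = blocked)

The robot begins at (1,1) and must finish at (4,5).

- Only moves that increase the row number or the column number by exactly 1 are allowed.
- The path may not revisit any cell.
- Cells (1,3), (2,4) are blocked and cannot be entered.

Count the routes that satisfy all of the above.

19

A right/down-only route from (1,1) to (4,5) makes exactly 3 down-moves and 4 right-moves in some order.
With no other constraints that would be C(7,3) = 35 routes.
Subtract routes through each blocked cell (inclusion–exclusion for overlaps): − through (1,3): 10 − through (2,4): 12 + through (1,3)&(2,4): 6 → 19.
That gives 19 routes.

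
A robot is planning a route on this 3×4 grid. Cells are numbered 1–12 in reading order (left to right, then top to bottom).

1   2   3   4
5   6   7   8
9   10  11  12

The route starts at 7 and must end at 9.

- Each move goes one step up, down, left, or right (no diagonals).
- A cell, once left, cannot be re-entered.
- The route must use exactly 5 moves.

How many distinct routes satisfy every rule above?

6

Need simple routes of exactly 5 moves from 7 to 9 (Manhattan distance 3, so 1 moves are spent on a detour and 1 undoing it).
Enumerating: 7 3 2 6 10 9 | 7 3 2 6 5 9 | 7 3 2 1 5 9 | 7 11 10 6 5 9 | 7 6 2 1 5 9 | 7 8 12 11 10 9.
That gives 6 routes.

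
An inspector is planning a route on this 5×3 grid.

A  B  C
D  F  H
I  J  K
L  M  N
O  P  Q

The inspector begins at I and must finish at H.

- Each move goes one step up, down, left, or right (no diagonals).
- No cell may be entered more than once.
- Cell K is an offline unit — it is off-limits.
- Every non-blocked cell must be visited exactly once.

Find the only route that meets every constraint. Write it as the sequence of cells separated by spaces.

I L O P Q N M J F D A B C H

Need to visit all 14 open cells exactly once, starting at I and ending at H.
Cell A has only two open neighbours (D and B), so the path must pass straight through it: one of those is the cell it's entered from and the other is where it exits.
Route from I: 2× down (reaching O), 2× right (reaching Q), up to N, left to M, 2× up (reaching F), left to D, up to A, 2× right (reaching C), down to H — 13 moves in all.
Check: all 14 open cells covered.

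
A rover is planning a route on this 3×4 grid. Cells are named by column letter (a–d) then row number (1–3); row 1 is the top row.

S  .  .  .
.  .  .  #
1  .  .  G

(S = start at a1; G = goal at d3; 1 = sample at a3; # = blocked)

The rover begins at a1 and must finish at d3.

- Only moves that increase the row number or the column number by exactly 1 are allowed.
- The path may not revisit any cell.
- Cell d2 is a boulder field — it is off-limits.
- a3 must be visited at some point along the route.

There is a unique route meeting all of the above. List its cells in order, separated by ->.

a1 -> a2 -> a3 -> b3 -> c3 -> d3

Moves only go right or down, so the column and row indices never decrease.
Route from a1: down 2 to a3, right 3 to d3 — 5 moves in all.
Check: all required cells visited.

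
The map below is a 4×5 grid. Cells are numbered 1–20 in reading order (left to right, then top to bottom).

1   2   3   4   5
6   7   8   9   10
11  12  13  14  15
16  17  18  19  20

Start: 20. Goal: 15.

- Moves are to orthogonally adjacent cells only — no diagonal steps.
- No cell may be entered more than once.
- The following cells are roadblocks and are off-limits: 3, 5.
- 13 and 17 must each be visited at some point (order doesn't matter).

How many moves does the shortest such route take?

Any route passes through 13 and 17 in some order between 20 and 15. Summing Manhattan distances along each leg and taking the cheapest ordering (20 → 17 → 13 → 15) gives a lower bound of 3 + 2 + 2 = 7 moves.
A route of 7 moves achieves this: 20 → 19 → 18 → 17 → 12 → 13 → 14 → 15.
Since 7 matches the lower bound, it is optimal.

7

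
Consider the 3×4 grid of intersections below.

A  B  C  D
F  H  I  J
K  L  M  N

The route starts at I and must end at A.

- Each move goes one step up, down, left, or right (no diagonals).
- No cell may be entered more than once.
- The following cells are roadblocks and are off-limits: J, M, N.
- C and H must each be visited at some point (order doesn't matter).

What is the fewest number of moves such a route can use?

5

Any route passes through C and H in some order between I and A. Summing Manhattan distances along each leg and taking the cheapest ordering (I → H → C → A) gives a lower bound of 1 + 2 + 2 = 5 moves.
A route of 5 moves achieves this: I → C → B → H → F → A.
Since 5 matches the lower bound, it is optimal.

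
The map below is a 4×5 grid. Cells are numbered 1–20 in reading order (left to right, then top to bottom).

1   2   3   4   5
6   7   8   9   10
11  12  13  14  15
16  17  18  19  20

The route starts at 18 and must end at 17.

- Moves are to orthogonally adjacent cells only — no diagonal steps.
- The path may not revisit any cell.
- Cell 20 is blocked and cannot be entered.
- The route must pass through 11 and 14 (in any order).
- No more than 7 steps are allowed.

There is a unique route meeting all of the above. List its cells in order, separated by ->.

Any route must reach 11 and 14 and still end at 17 within 7 moves, so the order of the required stops is forced.
Route from 18: right to 19, up to 14, 3× left (reaching 11), down to 16, right to 17 — 7 moves in all.
Check: all required cells visited; 7 ≤ 7 moves.

18 -> 19 -> 14 -> 13 -> 12 -> 11 -> 16 -> 17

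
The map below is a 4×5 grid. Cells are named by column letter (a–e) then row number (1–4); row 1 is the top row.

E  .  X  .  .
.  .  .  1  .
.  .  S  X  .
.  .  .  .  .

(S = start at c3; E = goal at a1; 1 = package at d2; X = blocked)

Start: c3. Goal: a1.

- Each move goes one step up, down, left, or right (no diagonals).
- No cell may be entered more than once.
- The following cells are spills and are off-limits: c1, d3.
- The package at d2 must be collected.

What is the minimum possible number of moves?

10

Any route passes through d2 somewhere between c3 and a1. Summing Manhattan distances along the two legs (c3 → d2 → a1) gives a lower bound of 2 + 4 = 6 moves.
The shortest route satisfying every rule uses 10 moves: c3 → c4 → d4 → e4 → e3 → e2 → d2 → c2 → b2 → b1 → a1.
The bound of 6 isn't tight here; checking systematically, no route of length 6 through 9 satisfies every constraint (on a 4-connected grid the length of any start-to-goal walk has the same parity as the Manhattan bound, so only lengths 6, 8, 10, … need checking), so 10 is the minimum.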